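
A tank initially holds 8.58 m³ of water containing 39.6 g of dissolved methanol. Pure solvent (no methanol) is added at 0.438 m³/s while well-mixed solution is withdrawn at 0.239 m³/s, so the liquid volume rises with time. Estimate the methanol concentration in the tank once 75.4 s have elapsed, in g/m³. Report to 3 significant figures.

Let m(t) be the amount of methanol. Volume: V(t) = V₀ + (Q_in − Q_out) t = 8.58 + 0.19900 t; V(75.4) = 23.585 m³.
Solute balance: dm/dt = 0 − Q_out C = −Q_out m/V(t).
dm/m = −Q_out dt/(V₀ + 0.19900 t); integrating gives ln(m/m₀) = −(Q_out/(Q_in−Q_out)) ln(V/V₀).
m = m₀ (V₀/V)^(Q_out/(Q_in−Q_out)) = 39.6 × (8.58/23.585)^(1.2010) = 11.757 g.
C = m/V = 11.757/23.585 = 0.49849 g/m³.

0.498 g/m³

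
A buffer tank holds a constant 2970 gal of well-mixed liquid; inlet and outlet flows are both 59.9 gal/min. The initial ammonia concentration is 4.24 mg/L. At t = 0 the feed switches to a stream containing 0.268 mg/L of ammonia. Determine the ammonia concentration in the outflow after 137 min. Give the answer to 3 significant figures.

Mass balance on the solute (V constant): V dC/dt = Q(C_in − C).
So dC/dt = (C_in − C)/τ with τ = V/Q = 2970/59.9 = 49.583 min.
Integrating: C(t) = C_in + (C₀ − C_in) e^(−t/τ).
C(137) = 0.268 + (4.24 − 0.268)·e^(−137/49.583) = 0.268 + (3.9720)·0.063098 = 0.51863 mg/L.

0.519 mg/L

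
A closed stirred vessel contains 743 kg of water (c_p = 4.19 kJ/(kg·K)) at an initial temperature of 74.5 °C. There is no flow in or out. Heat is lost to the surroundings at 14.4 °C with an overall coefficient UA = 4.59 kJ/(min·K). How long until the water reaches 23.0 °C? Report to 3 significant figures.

M c_p dT/dt = −UA(T − T_amb).
τ = M c_p/UA = 678.25 min; T_ss = T_amb = 14.400 °C.
T(t) = T_ss + (T₀ − T_ss)e^(−t/τ); set T = 23.0:
t = −τ ln[(T − T_ss)/(T₀ − T_ss)] = −678.25 · ln(0.14309) = 1318.7 min.

1320 min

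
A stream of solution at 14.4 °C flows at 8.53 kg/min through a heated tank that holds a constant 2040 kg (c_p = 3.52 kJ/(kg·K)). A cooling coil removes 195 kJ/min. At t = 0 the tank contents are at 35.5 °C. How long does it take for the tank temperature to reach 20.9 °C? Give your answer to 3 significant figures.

Unsteady energy balance on the tank contents: M c_p dT/dt = ṁ c_p (T_in − T) − 195.
τ = M/ṁ = 239.16 min; T_ss = T_in − Q̇/(ṁ c_p) = 7.9055 °C.
T(t) = T_ss + (T₀ − T_ss) e^(−t/τ). Set T = 20.9:
e^(−t/τ) = (20.9 − 7.9055)/(35.5 − 7.9055) = 0.47091
t = −239.16 · ln(0.47091) = 180.11 min.

180 min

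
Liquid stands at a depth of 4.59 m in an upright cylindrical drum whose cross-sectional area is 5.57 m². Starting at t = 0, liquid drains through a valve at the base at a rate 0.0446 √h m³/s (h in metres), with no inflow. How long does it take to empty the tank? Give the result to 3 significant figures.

535 s

With no inflow, A dh/dt = −0.0446 √h.
This is separable: 2 d(√h)/dt = −0.0446/A, so √h = √h₀ − (0.0446/(2A)) t.
Set h = 0: 2√h₀ = (0.0446/A) t_empty ⇒ t_empty = 2A√h₀/0.0446.
t_empty = 2·5.57·√4.59/0.0446 = 11.140·2.1424/0.0446 = 535.13 s.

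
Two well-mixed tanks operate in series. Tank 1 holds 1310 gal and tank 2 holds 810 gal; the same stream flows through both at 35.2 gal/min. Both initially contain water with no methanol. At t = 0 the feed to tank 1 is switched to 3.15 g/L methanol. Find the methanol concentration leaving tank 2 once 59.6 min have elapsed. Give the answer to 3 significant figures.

1.87 g/L

Time constants: τᵢ = Vᵢ/Q for each well-mixed tank.
τ₁ = 1310/35.2 = 37.216 min; τ₂ = 810/35.2 = 23.011 min.
Tank 1: C₁ = C_in(1 − e^(−t/τ₁)). Tank 2 (τ₁ ≠ τ₂): C₂ = C_in[1 − (τ₁ e^(−t/τ₁) − τ₂ e^(−t/τ₂))/(τ₁ − τ₂)].
At t = 59.6: e^(−t/τ₁) = 0.20160, e^(−t/τ₂) = 0.075018.
C₂ = 3.15·[1 − (37.216·0.20160 − 23.011·0.075018)/(14.205)] = 3.15·0.59334 = 1.8690 g/L.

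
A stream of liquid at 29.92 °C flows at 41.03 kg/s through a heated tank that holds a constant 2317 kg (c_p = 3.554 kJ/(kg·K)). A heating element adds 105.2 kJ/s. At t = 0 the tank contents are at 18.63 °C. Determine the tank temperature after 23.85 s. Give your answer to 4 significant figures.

22.77 °C

M c_p dT/dt = ṁ c_p (T_in − T) + Q̇.
Rearrange: dT/dt = (T_ss − T)/τ with τ = M/ṁ = 56.4709 s and T_ss = T_in + Q̇/(ṁ c_p) = 30.6414 °C.
This is linear first-order; T(t) = T_ss + (T₀ − T_ss) e^(−t/τ).
T(23.85) = 30.6414 + (-12.0114)·e^(−23.85/56.4709) = 30.6414 + (-12.0114)·0.655510 = 22.7678 °C.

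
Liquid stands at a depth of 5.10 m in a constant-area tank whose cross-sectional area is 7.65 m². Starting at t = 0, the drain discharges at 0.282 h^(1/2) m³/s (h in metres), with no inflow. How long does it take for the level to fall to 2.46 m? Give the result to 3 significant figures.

A dh/dt = −Q_out = −0.282 √h.
This is separable: 2 d(√h)/dt = −0.282/A, so √h = √h₀ − (0.282/(2A)) t.
t = 2A(√h₀ − √h)/0.282 = 2·7.65·(√5.10 − √2.46)/0.282
  = 15.300 × (2.2583 − 1.5684) / 0.282 = 37.430 s.

37.4 s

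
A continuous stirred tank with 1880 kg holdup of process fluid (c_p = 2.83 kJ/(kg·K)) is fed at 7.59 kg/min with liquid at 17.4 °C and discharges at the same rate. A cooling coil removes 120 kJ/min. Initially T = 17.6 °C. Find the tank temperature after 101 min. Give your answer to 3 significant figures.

M c_p dT/dt = ṁ c_p (T_in − T) − Q̇.
τ = M/ṁ = 247.69 min; T_ss = T_in − Q̇/(ṁ c_p) = 17.4 − 120/(7.59·2.83) = 11.813 °C.
This is linear first-order; T(t) = T_ss + (T₀ − T_ss) e^(−t/τ).
T(101) = 11.813 + (5.7867)·e^(−101/247.69) = 11.813 + (5.7867)·0.66514 = 15.662 °C.

15.7 °C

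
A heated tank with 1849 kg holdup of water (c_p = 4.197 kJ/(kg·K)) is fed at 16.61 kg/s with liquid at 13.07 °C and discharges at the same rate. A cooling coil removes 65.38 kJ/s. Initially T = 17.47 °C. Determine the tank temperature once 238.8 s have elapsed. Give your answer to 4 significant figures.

12.76 °C

Heat balance on the well-mixed liquid: M c_p dT/dt = ṁ c_p (T_in − T) − 65.38.
τ = M/ṁ = 111.318 s; T_ss = T_in − Q̇/(ṁ c_p) = 13.07 − 65.38/(16.61·4.197) = 12.1321 °C.
T approaches T_ss exponentially: T(t) = T_ss + (T₀ − T_ss) e^(−t/τ).
T(238.8) = 12.1321 + (5.33786)·e^(−238.8/111.318) = 12.1321 + (5.33786)·0.117045 = 12.7569 °C.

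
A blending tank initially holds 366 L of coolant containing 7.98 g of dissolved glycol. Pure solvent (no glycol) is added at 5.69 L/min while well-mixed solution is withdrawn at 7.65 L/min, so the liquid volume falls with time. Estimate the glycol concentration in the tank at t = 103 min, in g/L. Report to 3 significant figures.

0.00212 g/L

Total volume: dV/dt = Q_in − Q_out = -1.9600 L/min, so V(t) = 366 − 1.9600 t and V(103) = 164.12 L.
Species balance (pure solvent in): dm/dt = −Q_out · m/V(t).
dm/m = −Q_out dt/(V₀ − 1.9600 t); integrating gives ln(m/m₀) = −(Q_out/(Q_in−Q_out)) ln(V/V₀).
m = m₀ (V₀/V)^(Q_out/(Q_in−Q_out)) = 7.98 × (366/164.12)^(-3.9031) = 0.34873 g.
C = m/V = 0.34873/164.12 = 0.0021249 g/L.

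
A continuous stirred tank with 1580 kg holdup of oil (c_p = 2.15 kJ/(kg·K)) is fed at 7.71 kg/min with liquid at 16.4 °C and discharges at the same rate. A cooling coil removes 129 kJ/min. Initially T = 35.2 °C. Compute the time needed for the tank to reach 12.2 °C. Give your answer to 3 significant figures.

First-law balance (no shaft work): M c_p dT/dt = ṁ c_p (T_in − T) − 129.
τ = M/ṁ = 204.93 min; T_ss = T_in − Q̇/(ṁ c_p) = 8.6179 °C.
T(t) = T_ss + (T₀ − T_ss) e^(−t/τ). Set T = 12.2:
e^(−t/τ) = (12.2 − 8.6179)/(35.2 − 8.6179) = 0.13476
t = −204.93 · ln(0.13476) = 410.74 min.

411 min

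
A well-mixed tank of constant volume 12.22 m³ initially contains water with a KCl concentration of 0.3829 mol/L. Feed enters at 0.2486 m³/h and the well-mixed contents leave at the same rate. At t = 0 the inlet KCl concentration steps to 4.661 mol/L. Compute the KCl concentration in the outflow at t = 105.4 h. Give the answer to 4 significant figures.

Transient balance on the dissolved component: V dC/dt = Q(C_in − C).
So dC/dt = (C_in − C)/τ with τ = V/Q = 12.22/0.2486 = 49.1553 h.
Solution: C(t) = C_in + (C₀ − C_in) e^(−t/τ).
C(105.4) = 4.661 + (0.3829 − 4.661)·e^(−105.4/49.1553) = 4.661 + (-4.27810)·0.117159 = 4.15978 mol/L.

4.160 mol/L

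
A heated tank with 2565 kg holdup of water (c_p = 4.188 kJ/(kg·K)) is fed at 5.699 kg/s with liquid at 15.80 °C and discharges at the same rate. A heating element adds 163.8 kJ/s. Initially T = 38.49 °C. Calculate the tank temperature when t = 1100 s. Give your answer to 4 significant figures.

24.04 °C

M c_p dT/dt = ṁ c_p (T_in − T) + Q̇.
Rearrange: dT/dt = (T_ss − T)/τ with τ = M/ṁ = 450.079 s and T_ss = T_in + Q̇/(ṁ c_p) = 22.6629 °C.
Integrating: T(t) = T_ss + (T₀ − T_ss) e^(−t/τ).
T(1100) = 22.6629 + (15.8271)·e^(−1100/450.079) = 22.6629 + (15.8271)·0.0868116 = 24.0369 °C.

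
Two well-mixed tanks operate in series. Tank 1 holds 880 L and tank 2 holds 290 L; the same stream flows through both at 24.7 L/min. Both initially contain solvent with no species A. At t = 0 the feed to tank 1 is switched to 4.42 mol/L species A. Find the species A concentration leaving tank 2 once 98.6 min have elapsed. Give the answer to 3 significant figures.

4.01 mol/L

Species balance on tank i: dCᵢ/dt = (Cᵢ₋₁ − Cᵢ)/τᵢ with τᵢ = Vᵢ/Q.
τ₁ = 880/24.7 = 35.628 min; τ₂ = 290/24.7 = 11.741 min.
Tank 1: C₁ = C_in(1 − e^(−t/τ₁)). Tank 2 (τ₁ ≠ τ₂): C₂ = C_in[1 − (τ₁ e^(−t/τ₁) − τ₂ e^(−t/τ₂))/(τ₁ − τ₂)].
At t = 98.6: e^(−t/τ₁) = 0.062817, e^(−t/τ₂) = 0.00022532.
C₂ = 4.42·[1 − (35.628·0.062817 − 11.741·0.00022532)/(23.887)] = 4.42·0.90642 = 4.0064 mol/L.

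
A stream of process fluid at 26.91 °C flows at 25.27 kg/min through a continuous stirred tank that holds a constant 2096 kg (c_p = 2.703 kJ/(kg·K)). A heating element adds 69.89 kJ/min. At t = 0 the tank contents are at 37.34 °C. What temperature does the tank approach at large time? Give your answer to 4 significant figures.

27.93 °C

M c_p dT/dt = ṁ c_p (T_in − T) + Q̇.
At steady state dT/dt = 0 ⇒ T_ss = T_in + Q̇/(ṁ c_p) = 26.91 + 69.89/(25.27·2.703) = 27.9332 °C.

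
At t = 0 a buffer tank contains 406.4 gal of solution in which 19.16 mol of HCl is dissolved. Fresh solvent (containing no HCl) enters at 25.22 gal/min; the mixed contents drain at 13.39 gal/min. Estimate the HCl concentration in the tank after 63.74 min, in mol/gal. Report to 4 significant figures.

0.005035 mol/gal

Total volume: dV/dt = Q_in − Q_out = 11.8300 gal/min, so V(t) = 406.4 + 11.8300 t and V(63.74) = 1160.44 gal.
Solute balance: dm/dt = 0 − Q_out C = −Q_out m/V(t).
dm/m = −Q_out dt/(V₀ + 11.8300 t); integrating gives ln(m/m₀) = −(Q_out/(Q_in−Q_out)) ln(V/V₀).
m = m₀ (V₀/V)^(Q_out/(Q_in−Q_out)) = 19.16 × (406.4/1160.44)^(1.13187) = 5.84301 mol.
C = m/V = 5.84301/1160.44 = 0.00503515 mol/gal.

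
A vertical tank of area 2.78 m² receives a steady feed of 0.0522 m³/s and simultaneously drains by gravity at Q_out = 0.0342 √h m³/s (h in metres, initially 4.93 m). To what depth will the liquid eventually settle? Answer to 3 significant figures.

2.33 m

A dh/dt = Q_in − 0.0342 √h. Steady state requires inflow = outflow:
Q_in = 0.0342 √h_ss ⇒ √h_ss = 0.0522/0.0342 = 1.5263.
h_ss = 1.5263² = 2.3296 m. (Since h₀ = 4.93 m > h_ss, the level will fall toward this value.)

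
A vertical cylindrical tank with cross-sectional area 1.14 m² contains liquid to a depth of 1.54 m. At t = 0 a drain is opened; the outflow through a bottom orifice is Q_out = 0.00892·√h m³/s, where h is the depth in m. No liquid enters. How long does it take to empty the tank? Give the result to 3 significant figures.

A dh/dt = −Q_out = −0.00892 √h.
This is separable: 2 d(√h)/dt = −0.00892/A, so √h = √h₀ − (0.00892/(2A)) t.
Set h = 0: 2√h₀ = (0.00892/A) t_empty ⇒ t_empty = 2A√h₀/0.00892.
t_empty = 2·1.14·√1.54/0.00892 = 2.2800·1.2410/0.00892 = 317.20 s.

317 s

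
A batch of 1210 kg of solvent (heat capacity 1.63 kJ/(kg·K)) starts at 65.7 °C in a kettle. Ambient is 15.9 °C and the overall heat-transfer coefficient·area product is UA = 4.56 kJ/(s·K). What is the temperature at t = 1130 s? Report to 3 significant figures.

Lumped-capacitance energy balance: M c_p dT/dt = UA(T_amb − T).
dT/dt = (T_ss − T)/τ with T_ss = T_amb = 15.900 °C, τ = M c_p/UA = 1210·1.63/4.56 = 432.52 s.
Integrating: T(t) = T_ss + (T₀ − T_ss) e^(−t/τ).
T(1130) = 15.900 + (49.800)·0.073345 = 19.553 °C.

19.6 °C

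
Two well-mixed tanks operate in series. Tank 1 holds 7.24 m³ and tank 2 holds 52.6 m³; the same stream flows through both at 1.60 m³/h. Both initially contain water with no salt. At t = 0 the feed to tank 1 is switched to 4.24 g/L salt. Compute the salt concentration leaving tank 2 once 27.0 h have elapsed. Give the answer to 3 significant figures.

2.08 g/L

Time constants: τᵢ = Vᵢ/Q for each well-mixed tank.
τ₁ = 7.24/1.60 = 4.5250 h; τ₂ = 52.6/1.60 = 32.875 h.
Tank 1: C₁ = C_in(1 − e^(−t/τ₁)). Tank 2 (τ₁ ≠ τ₂): C₂ = C_in[1 − (τ₁ e^(−t/τ₁) − τ₂ e^(−t/τ₂))/(τ₁ − τ₂)].
At t = 27.0: e^(−t/τ₁) = 0.0025623, e^(−t/τ₂) = 0.43986.
C₂ = 4.24·[1 − (4.5250·0.0025623 − 32.875·0.43986)/(-28.350)] = 4.24·0.49034 = 2.0790 g/L.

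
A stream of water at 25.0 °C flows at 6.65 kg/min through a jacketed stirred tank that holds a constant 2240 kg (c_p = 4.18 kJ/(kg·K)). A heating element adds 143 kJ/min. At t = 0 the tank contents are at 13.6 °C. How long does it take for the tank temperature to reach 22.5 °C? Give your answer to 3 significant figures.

260 min

M c_p dT/dt = ṁ c_p (T_in − T) + Q̇.
τ = M/ṁ = 336.84 min; T_ss = T_in + Q̇/(ṁ c_p) = 30.144 °C.
T(t) = T_ss + (T₀ − T_ss) e^(−t/τ). Set T = 22.5:
e^(−t/τ) = (22.5 − 30.144)/(13.6 − 30.144) = 0.46205
t = −336.84 · ln(0.46205) = 260.07 min.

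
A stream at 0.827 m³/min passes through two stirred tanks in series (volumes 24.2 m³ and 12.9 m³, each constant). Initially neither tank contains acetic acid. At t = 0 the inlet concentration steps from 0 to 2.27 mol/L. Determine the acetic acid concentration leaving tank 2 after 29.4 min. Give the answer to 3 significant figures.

0.884 mol/L

Species balance on tank i: dCᵢ/dt = (Cᵢ₋₁ − Cᵢ)/τᵢ with τᵢ = Vᵢ/Q.
τ₁ = 24.2/0.827 = 29.262 min; τ₂ = 12.9/0.827 = 15.599 min.
Tank 1: C₁ = C_in(1 − e^(−t/τ₁)). Tank 2 (τ₁ ≠ τ₂): C₂ = C_in[1 − (τ₁ e^(−t/τ₁) − τ₂ e^(−t/τ₂))/(τ₁ − τ₂)].
At t = 29.4: e^(−t/τ₁) = 0.36615, e^(−t/τ₂) = 0.15186.
C₂ = 2.27·[1 − (29.262·0.36615 − 15.599·0.15186)/(13.664)] = 2.27·0.38921 = 0.88351 mol/L.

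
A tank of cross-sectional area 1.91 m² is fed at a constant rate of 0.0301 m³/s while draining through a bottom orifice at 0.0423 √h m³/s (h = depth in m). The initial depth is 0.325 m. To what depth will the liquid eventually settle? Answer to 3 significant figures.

0.506 m

Level balance: A dh/dt = 0.0301 − 0.0423 √h. Setting dh/dt = 0:
Q_in = 0.0423 √h_ss ⇒ √h_ss = 0.0301/0.0423 = 0.71158.
h_ss = 0.71158² = 0.50635 m. (Since h₀ = 0.325 m < h_ss, the level will rise toward this value.)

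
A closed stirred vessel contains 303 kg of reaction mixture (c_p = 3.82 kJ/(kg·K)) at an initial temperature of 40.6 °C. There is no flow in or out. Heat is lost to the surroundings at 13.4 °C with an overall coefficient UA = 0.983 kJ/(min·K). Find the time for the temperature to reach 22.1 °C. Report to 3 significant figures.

1340 min

Energy balance: M c_p dT/dt = −UA(T − T_amb).
τ = M c_p/UA = 1177.5 min; T_ss = T_amb = 13.400 °C.
T(t) = T_ss + (T₀ − T_ss)e^(−t/τ); set T = 22.1:
t = −τ ln[(T − T_ss)/(T₀ − T_ss)] = −1177.5 · ln(0.31985) = 1342.2 min.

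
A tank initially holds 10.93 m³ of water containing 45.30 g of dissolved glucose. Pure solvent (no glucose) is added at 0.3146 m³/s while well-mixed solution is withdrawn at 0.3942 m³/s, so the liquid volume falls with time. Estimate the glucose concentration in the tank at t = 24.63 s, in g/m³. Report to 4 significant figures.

Total volume: dV/dt = Q_in − Q_out = -0.0796000 m³/s, so V(t) = 10.93 − 0.0796000 t and V(24.63) = 8.96945 m³.
No glucose enters, so dm/dt = −Q_out · (m/V).
dm/m = −Q_out dt/(V₀ − 0.0796000 t); integrating gives ln(m/m₀) = −(Q_out/(Q_in−Q_out)) ln(V/V₀).
m = m₀ (V₀/V)^(Q_out/(Q_in−Q_out)) = 45.30 × (10.93/8.96945)^(-4.95226) = 17.0187 g.
C = m/V = 17.0187/8.96945 = 1.89740 g/m³.

1.897 g/m³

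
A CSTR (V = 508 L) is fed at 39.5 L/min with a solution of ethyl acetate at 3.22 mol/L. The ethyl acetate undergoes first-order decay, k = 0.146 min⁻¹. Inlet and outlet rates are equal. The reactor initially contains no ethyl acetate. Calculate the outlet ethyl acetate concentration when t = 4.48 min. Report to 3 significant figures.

V dC/dt = Q(C_in − C) − k V C.
This is linear with rate a = Q/V + k = 0.22376 min⁻¹.
C_ss = Q C_in/(Q + kV) = 1.1190 mol/L; C(t) = C_ss + (C₀ − C_ss) e^(−a t).
C(4.48) = 1.1190 + (-1.1190)·e^(−0.22376·4.48) = 1.1190 + (-1.1190)·0.36699 = 0.70832 mol/L.

0.708 mol/L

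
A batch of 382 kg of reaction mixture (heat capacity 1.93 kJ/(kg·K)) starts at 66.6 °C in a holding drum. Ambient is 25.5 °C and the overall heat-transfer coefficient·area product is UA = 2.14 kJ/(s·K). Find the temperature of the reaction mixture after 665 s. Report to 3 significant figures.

M c_p dT/dt = −UA(T − T_amb).
dT/dt = (T_ss − T)/τ with T_ss = T_amb = 25.500 °C, τ = M c_p/UA = 382·1.93/2.14 = 344.51 s.
T approaches T_ss exponentially: T(t) = T_ss + (T₀ − T_ss) e^(−t/τ).
T(665) = 25.500 + (41.100)·0.14511 = 31.464 °C.

31.5 °C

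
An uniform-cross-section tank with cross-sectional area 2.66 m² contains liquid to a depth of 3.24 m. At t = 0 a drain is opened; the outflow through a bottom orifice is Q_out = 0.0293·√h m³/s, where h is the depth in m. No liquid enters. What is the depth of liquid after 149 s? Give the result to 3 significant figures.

0.959 m

With no inflow, A dh/dt = −0.0293 √h.
Separate and integrate: 2(√h − √h₀) = −(0.0293/A) t.
√h = √3.24 − 0.0293·149/(2·2.66) = 1.8000 − 0.82062 = 0.97938.
h = 0.97938² = 0.95918 m.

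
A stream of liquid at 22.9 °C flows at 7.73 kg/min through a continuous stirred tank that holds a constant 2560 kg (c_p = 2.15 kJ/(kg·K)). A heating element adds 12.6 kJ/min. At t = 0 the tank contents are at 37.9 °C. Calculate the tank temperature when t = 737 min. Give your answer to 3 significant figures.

First-law balance (no shaft work): M c_p dT/dt = ṁ c_p (T_in − T) + 12.6.
Rearrange: dT/dt = (T_ss − T)/τ with τ = M/ṁ = 331.18 min and T_ss = T_in + Q̇/(ṁ c_p) = 23.658 °C.
Solution: T(t) = T_ss + (T₀ − T_ss) e^(−t/τ).
T(737) = 23.658 + (14.242)·e^(−737/331.18) = 23.658 + (14.242)·0.10802 = 25.197 °C.

25.2 °C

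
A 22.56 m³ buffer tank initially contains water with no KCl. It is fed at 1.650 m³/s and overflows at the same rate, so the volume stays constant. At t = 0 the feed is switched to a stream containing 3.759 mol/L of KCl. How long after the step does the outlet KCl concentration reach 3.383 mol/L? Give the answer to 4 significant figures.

31.48 s

Transient balance on the dissolved component: V dC/dt = Q(C_in − C), so τ = V/Q = 13.6727 s.
C(t) = C_in + (C₀ − C_in) e^(−t/τ). Set C = 3.383 and solve for t:
e^(−t/τ) = (C − C_in)/(C₀ − C_in) = (3.383 − 3.759)/(0 − 3.759) = 0.100027
t = −τ ln(…) = 13.6727 × 2.30232 = 31.4790 s.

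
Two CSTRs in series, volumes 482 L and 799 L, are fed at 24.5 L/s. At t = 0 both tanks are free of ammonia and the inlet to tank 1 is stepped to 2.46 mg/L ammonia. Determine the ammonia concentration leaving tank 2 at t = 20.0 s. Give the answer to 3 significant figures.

0.455 mg/L

Species balance on tank i: dCᵢ/dt = (Cᵢ₋₁ − Cᵢ)/τᵢ with τᵢ = Vᵢ/Q.
τ₁ = 482/24.5 = 19.673 s; τ₂ = 799/24.5 = 32.612 s.
Tank 1: C₁ = C_in(1 − e^(−t/τ₁)). Tank 2 (τ₁ ≠ τ₂): C₂ = C_in[1 − (τ₁ e^(−t/τ₁) − τ₂ e^(−t/τ₂))/(τ₁ − τ₂)].
At t = 20.0: e^(−t/τ₁) = 0.36182, e^(−t/τ₂) = 0.54158.
C₂ = 2.46·[1 − (19.673·0.36182 − 32.612·0.54158)/(-12.939)] = 2.46·0.18510 = 0.45535 mg/L.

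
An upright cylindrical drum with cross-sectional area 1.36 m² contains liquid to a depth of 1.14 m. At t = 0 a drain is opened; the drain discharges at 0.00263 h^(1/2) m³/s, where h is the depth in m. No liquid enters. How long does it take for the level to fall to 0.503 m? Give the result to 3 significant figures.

A dh/dt = −Q_out = −0.00263 √h.
Separate and integrate: 2(√h − √h₀) = −(0.00263/A) t.
t = 2A(√h₀ − √h)/0.00263 = 2·1.36·(√1.14 − √0.503)/0.00263
  = 2.7200 × (1.0677 − 0.70922) / 0.00263 = 370.75 s.

371 s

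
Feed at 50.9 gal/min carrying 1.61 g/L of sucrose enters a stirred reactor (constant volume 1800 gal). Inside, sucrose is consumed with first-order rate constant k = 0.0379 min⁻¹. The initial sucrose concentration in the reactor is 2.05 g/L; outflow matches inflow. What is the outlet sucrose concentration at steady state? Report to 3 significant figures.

0.688 g/L

Species balance: V dC/dt = Q C_in − Q C − k V C.
Steady state (dC/dt = 0): C_ss = Q C_in/(Q + kV) = C_in/(1 + kV/Q).
C_ss = 50.9·1.61/(50.9 + 0.0379·1800) = 81.949/119.12 = 0.68795 g/L.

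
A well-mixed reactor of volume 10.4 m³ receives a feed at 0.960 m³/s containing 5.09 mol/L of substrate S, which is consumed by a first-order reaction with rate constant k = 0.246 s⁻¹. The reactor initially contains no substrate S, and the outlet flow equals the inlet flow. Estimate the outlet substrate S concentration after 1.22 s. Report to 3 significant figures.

0.470 mol/L

Accumulation = in − out − consumed: V dC/dt = Q C_in − Q C − k V C.
dC/dt = (Q/V) C_in − (Q/V + k) C; effective rate a = Q/V + k = 0.092308 + 0.246 = 0.33831 s⁻¹.
C_ss = Q C_in/(Q + kV) = 1.3888 mol/L; C(t) = C_ss + (C₀ − C_ss) e^(−a t).
C(1.22) = 1.3888 + (-1.3888)·e^(−0.33831·1.22) = 1.3888 + (-1.3888)·0.66184 = 0.46964 mol/L.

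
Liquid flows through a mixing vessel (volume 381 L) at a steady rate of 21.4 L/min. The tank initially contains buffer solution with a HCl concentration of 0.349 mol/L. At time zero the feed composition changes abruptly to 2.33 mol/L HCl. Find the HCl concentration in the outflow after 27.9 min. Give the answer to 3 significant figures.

1.92 mol/L

Mass balance on the solute (V constant): V dC/dt = Q(C_in − C).
Time constant τ = V/Q = 381/21.4 = 17.804 min.
C approaches C_in exponentially: C(t) = C_in + (C₀ − C_in) e^(−t/τ).
C(27.9) = 2.33 + (0.349 − 2.33)·e^(−27.9/17.804) = 2.33 + (-1.9810)·0.20865 = 1.9167 mol/L.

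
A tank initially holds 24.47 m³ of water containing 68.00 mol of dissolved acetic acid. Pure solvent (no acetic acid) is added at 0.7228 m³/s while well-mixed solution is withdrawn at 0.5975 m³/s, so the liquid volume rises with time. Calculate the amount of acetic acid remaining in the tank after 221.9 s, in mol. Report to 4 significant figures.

Total volume: dV/dt = Q_in − Q_out = 0.125300 m³/s, so V(t) = 24.47 + 0.125300 t and V(221.9) = 52.2741 m³.
No acetic acid enters, so dm/dt = −Q_out · (m/V).
dm/m = −Q_out dt/(V₀ + 0.125300 t); integrating gives ln(m/m₀) = −(Q_out/(Q_in−Q_out)) ln(V/V₀).
m = m₀ (V₀/V)^(Q_out/(Q_in−Q_out)) = 68.00 × (24.47/52.2741)^(4.76856) = 1.82198 mol.

1.822 mol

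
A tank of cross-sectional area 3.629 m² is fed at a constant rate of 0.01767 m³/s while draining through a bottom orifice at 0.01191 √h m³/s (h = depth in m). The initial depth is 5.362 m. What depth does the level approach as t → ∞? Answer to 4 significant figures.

Level balance: A dh/dt = 0.01767 − 0.01191 √h. Setting dh/dt = 0:
Q_in = 0.01191 √h_ss ⇒ √h_ss = 0.01767/0.01191 = 1.48363.
h_ss = 1.48363² = 2.20115 m. (Since h₀ = 5.362 m > h_ss, the level will fall toward this value.)

2.201 m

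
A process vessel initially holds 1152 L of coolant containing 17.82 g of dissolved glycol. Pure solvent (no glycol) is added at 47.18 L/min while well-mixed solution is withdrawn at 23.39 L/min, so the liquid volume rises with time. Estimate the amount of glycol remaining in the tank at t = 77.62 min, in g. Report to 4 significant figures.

6.957 g

Let m(t) be the amount of glycol. Volume: V(t) = V₀ + (Q_in − Q_out) t = 1152 + 23.7900 t; V(77.62) = 2998.58 L.
Species balance (pure solvent in): dm/dt = −Q_out · m/V(t).
Separate: dm/m = −Q_out dt/V(t) ⇒ ln(m/m₀) = −(Q_out/(Q_in−Q_out)) ln(V/V₀).
m = m₀ (V₀/V)^(Q_out/(Q_in−Q_out)) = 17.82 × (1152/2998.58)^(0.983186) = 6.95713 g.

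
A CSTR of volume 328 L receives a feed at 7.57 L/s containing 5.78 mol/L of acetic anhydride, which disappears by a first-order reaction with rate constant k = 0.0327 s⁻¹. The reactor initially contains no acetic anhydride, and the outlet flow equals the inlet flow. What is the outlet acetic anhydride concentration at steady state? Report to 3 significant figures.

2.39 mol/L

Accumulation = in − out − consumed: V dC/dt = Q C_in − Q C − k V C.
At steady state: 0 = Q C_in − (Q + kV) C_ss, so C_ss = Q C_in/(Q + kV).
C_ss = 7.57·5.78/(7.57 + 0.0327·328) = 43.755/18.296 = 2.3915 mol/L.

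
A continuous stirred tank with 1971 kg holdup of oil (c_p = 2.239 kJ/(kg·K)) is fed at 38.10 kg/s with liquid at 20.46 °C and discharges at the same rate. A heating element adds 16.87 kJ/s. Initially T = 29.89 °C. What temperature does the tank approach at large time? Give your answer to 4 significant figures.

20.66 °C

M c_p dT/dt = ṁ c_p (T_in − T) + Q̇.
At steady state dT/dt = 0 ⇒ T_ss = T_in + Q̇/(ṁ c_p) = 20.46 + 16.87/(38.10·2.239) = 20.6578 °C.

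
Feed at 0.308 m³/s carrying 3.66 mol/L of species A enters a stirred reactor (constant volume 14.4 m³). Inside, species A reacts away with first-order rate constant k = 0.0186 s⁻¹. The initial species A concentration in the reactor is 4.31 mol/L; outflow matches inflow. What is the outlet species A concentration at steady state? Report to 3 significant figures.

1.96 mol/L

Species balance: V dC/dt = Q C_in − Q C − k V C.
Steady state (dC/dt = 0): C_ss = Q C_in/(Q + kV) = C_in/(1 + kV/Q).
C_ss = 0.308·3.66/(0.308 + 0.0186·14.4) = 1.1273/0.57584 = 1.9576 mol/L.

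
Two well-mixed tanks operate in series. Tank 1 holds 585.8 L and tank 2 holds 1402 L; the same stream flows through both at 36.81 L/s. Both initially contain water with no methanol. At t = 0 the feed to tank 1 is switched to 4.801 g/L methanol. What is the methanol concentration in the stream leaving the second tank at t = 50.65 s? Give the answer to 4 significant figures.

Each tank obeys Vᵢ dCᵢ/dt = Q(Cᵢ₋₁ − Cᵢ), so τᵢ = Vᵢ/Q.
τ₁ = 585.8/36.81 = 15.9142 s; τ₂ = 1402/36.81 = 38.0875 s.
Solving the cascade with C₁(0)=C₂(0)=0 gives C₂(t) = C_in[1 − (τ₁ e^(−t/τ₁) − τ₂ e^(−t/τ₂))/(τ₁ − τ₂)].
At t = 50.65: e^(−t/τ₁) = 0.0414735, e^(−t/τ₂) = 0.264521.
C₂ = 4.801·[1 − (15.9142·0.0414735 − 38.0875·0.264521)/(-22.1733)] = 4.801·0.575394 = 2.76246 g/L.

2.762 g/L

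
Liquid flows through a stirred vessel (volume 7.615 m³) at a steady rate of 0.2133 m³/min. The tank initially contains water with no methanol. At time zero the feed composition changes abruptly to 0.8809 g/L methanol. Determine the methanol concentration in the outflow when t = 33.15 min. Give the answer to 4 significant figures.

Transient balance on the dissolved component: V dC/dt = Q(C_in − C).
Rewrite as dC/dt + C/τ = C_in/τ, τ = V/Q = 35.7009 min.
Integrating: C(t) = C_in + (C₀ − C_in) e^(−t/τ).
C(33.15) = 0.8809 + (0 − 0.8809)·e^(−33.15/35.7009) = 0.8809 + (-0.880900)·0.395127 = 0.532833 g/L.

0.5328 g/L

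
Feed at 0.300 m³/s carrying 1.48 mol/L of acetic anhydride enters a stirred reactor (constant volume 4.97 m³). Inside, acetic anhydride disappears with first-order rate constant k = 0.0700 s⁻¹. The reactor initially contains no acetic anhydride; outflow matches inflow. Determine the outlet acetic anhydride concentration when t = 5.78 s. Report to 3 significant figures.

V dC/dt = Q(C_in − C) − k V C.
This is linear with rate a = Q/V + k = 0.13036 s⁻¹.
C_ss = Q C_in/(Q + kV) = 0.68529 mol/L; C(t) = C_ss + (C₀ − C_ss) e^(−a t).
C(5.78) = 0.68529 + (-0.68529)·e^(−0.13036·5.78) = 0.68529 + (-0.68529)·0.47072 = 0.36271 mol/L.

0.363 mol/L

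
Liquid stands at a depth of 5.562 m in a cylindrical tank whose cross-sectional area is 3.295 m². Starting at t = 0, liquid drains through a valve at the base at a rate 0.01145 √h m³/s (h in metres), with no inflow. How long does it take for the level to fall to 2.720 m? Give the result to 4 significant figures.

408.1 s

A dh/dt = −Q_out = −0.01145 √h.
This is separable: 2 d(√h)/dt = −0.01145/A, so √h = √h₀ − (0.01145/(2A)) t.
t = 2A(√h₀ − √h)/0.01145 = 2·3.295·(√5.562 − √2.720)/0.01145
  = 6.59000 × (2.35839 − 1.64924) / 0.01145 = 408.147 s.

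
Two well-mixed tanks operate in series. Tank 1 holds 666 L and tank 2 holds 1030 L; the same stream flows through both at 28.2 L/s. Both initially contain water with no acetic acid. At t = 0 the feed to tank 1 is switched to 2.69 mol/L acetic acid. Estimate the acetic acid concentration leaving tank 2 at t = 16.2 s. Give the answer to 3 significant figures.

Each tank obeys Vᵢ dCᵢ/dt = Q(Cᵢ₋₁ − Cᵢ), so τᵢ = Vᵢ/Q.
τ₁ = 666/28.2 = 23.617 s; τ₂ = 1030/28.2 = 36.525 s.
Tank 1: C₁ = C_in(1 − e^(−t/τ₁)). Tank 2 (τ₁ ≠ τ₂): C₂ = C_in[1 − (τ₁ e^(−t/τ₁) − τ₂ e^(−t/τ₂))/(τ₁ − τ₂)].
At t = 16.2: e^(−t/τ₁) = 0.50361, e^(−t/τ₂) = 0.64176.
C₂ = 2.69·[1 − (23.617·0.50361 − 36.525·0.64176)/(-12.908)] = 2.69·0.10547 = 0.28370 mol/L.

0.284 mol/L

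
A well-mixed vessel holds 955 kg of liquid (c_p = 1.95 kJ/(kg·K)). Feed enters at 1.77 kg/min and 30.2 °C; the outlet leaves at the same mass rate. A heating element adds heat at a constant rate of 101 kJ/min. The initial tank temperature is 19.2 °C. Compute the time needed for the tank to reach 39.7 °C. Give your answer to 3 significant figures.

384 min

Heat balance on the well-mixed liquid: M c_p dT/dt = ṁ c_p (T_in − T) + 101.
τ = M/ṁ = 539.55 min; T_ss = T_in + Q̇/(ṁ c_p) = 59.463 °C.
T(t) = T_ss + (T₀ − T_ss) e^(−t/τ). Set T = 39.7:
e^(−t/τ) = (39.7 − 59.463)/(19.2 − 59.463) = 0.49084
t = −539.55 · ln(0.49084) = 383.96 min.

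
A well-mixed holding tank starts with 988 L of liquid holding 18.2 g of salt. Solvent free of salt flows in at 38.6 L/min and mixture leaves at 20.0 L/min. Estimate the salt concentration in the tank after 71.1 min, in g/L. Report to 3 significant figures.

Total volume: dV/dt = Q_in − Q_out = 18.600 L/min, so V(t) = 988 + 18.600 t and V(71.1) = 2310.5 L.
Solute balance: dm/dt = 0 − Q_out C = −Q_out m/V(t).
Separate: dm/m = −Q_out dt/V(t) ⇒ ln(m/m₀) = −(Q_out/(Q_in−Q_out)) ln(V/V₀).
m = m₀ (V₀/V)^(Q_out/(Q_in−Q_out)) = 18.2 × (988/2310.5)^(1.0753) = 7.3006 g.
C = m/V = 7.3006/2310.5 = 0.0031598 g/L.

0.00316 g/L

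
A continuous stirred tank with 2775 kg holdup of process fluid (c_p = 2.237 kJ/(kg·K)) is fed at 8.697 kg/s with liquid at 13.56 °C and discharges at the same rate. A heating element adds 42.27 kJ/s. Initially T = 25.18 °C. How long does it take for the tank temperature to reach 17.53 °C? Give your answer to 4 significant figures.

M c_p dT/dt = ṁ c_p (T_in − T) + Q̇.
τ = M/ṁ = 319.076 s; T_ss = T_in + Q̇/(ṁ c_p) = 15.7327 °C.
T(t) = T_ss + (T₀ − T_ss) e^(−t/τ). Set T = 17.53:
e^(−t/τ) = (17.53 − 15.7327)/(25.18 − 15.7327) = 0.190246
t = −319.076 · ln(0.190246) = 529.486 s.

529.5 s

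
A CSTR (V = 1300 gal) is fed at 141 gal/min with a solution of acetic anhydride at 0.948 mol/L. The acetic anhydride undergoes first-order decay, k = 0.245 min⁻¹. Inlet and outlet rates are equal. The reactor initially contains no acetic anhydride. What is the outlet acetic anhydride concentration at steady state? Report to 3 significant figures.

Accumulation = in − out − consumed: V dC/dt = Q C_in − Q C − k V C.
Steady state (dC/dt = 0): C_ss = Q C_in/(Q + kV) = C_in/(1 + kV/Q).
C_ss = 141·0.948/(141 + 0.245·1300) = 133.67/459.50 = 0.29090 mol/L.

0.291 mol/L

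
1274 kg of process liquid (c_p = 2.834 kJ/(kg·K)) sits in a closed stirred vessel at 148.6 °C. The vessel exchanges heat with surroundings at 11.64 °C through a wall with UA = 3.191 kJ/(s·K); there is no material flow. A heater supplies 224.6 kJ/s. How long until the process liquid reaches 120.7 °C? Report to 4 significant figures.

Lumped-capacitance energy balance: M c_p dT/dt = UA(T_amb − T) + Q̇.
τ = M c_p/UA = 1131.47 s; T_ss = T_amb + Q̇/UA = 11.64 + 224.6/3.191 = 82.0255 °C.
T(t) = T_ss + (T₀ − T_ss)e^(−t/τ); set T = 120.7:
t = −τ ln[(T − T_ss)/(T₀ − T_ss)] = −1131.47 · ln(0.580921) = 614.547 s.

614.5 s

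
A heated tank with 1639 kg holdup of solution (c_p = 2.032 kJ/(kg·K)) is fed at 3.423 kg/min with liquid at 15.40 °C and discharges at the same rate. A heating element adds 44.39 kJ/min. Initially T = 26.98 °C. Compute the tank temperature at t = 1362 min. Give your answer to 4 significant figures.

Energy balance: M c_p dT/dt = ṁ c_p (T_in − T) + 44.39.
Rearrange: dT/dt = (T_ss − T)/τ with τ = M/ṁ = 478.820 min and T_ss = T_in + Q̇/(ṁ c_p) = 21.7820 °C.
Solution: T(t) = T_ss + (T₀ − T_ss) e^(−t/τ).
T(1362) = 21.7820 + (5.19803)·e^(−1362/478.820) = 21.7820 + (5.19803)·0.0581637 = 22.0843 °C.

22.08 °C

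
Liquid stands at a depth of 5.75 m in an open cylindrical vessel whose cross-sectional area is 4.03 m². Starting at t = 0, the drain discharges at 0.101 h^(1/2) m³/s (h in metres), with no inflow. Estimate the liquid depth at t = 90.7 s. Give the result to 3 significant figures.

Unsteady balance on liquid volume: A dh/dt = −0.101 √h.
Separate and integrate: 2(√h − √h₀) = −(0.101/A) t.
√h = √5.75 − 0.101·90.7/(2·4.03) = 2.3979 − 1.1366 = 1.2614.
h = 1.2614² = 1.5910 m.

1.59 m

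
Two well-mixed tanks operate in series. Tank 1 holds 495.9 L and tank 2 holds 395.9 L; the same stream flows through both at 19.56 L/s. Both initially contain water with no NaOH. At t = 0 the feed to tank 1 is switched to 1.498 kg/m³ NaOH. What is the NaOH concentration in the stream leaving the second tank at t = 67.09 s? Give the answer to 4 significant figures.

Time constants: τᵢ = Vᵢ/Q for each well-mixed tank.
τ₁ = 495.9/19.56 = 25.3528 s; τ₂ = 395.9/19.56 = 20.2403 s.
Solving the cascade with C₁(0)=C₂(0)=0 gives C₂(t) = C_in[1 − (τ₁ e^(−t/τ₁) − τ₂ e^(−t/τ₂))/(τ₁ − τ₂)].
At t = 67.09: e^(−t/τ₁) = 0.0709159, e^(−t/τ₂) = 0.0363458.
C₂ = 1.498·[1 − (25.3528·0.0709159 − 20.2403·0.0363458)/(5.11247)] = 1.498·0.792221 = 1.18675 kg/m³.

1.187 kg/m³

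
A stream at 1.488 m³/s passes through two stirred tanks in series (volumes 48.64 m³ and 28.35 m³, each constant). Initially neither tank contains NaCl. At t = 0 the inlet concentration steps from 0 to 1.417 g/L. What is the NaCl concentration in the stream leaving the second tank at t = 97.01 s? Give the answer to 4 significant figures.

1.255 g/L

Species balance on tank i: dCᵢ/dt = (Cᵢ₋₁ − Cᵢ)/τᵢ with τᵢ = Vᵢ/Q.
τ₁ = 48.64/1.488 = 32.6882 s; τ₂ = 28.35/1.488 = 19.0524 s.
Solving the cascade with C₁(0)=C₂(0)=0 gives C₂(t) = C_in[1 − (τ₁ e^(−t/τ₁) − τ₂ e^(−t/τ₂))/(τ₁ − τ₂)].
At t = 97.01: e^(−t/τ₁) = 0.0514194, e^(−t/τ₂) = 0.00614730.
C₂ = 1.417·[1 − (32.6882·0.0514194 − 19.0524·0.00614730)/(13.6358)] = 1.417·0.885325 = 1.25451 g/L.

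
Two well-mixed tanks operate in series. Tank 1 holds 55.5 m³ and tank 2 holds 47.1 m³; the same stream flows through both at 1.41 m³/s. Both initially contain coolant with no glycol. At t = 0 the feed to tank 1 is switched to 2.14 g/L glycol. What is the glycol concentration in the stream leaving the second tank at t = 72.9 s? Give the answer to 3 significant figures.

Each tank obeys Vᵢ dCᵢ/dt = Q(Cᵢ₋₁ − Cᵢ), so τᵢ = Vᵢ/Q.
τ₁ = 55.5/1.41 = 39.362 s; τ₂ = 47.1/1.41 = 33.404 s.
Tank 1: C₁ = C_in(1 − e^(−t/τ₁)). Tank 2 (τ₁ ≠ τ₂): C₂ = C_in[1 − (τ₁ e^(−t/τ₁) − τ₂ e^(−t/τ₂))/(τ₁ − τ₂)].
At t = 72.9: e^(−t/τ₁) = 0.15691, e^(−t/τ₂) = 0.11278.
C₂ = 2.14·[1 − (39.362·0.15691 − 33.404·0.11278)/(5.9574)] = 2.14·0.59559 = 1.2746 g/L.

1.27 g/L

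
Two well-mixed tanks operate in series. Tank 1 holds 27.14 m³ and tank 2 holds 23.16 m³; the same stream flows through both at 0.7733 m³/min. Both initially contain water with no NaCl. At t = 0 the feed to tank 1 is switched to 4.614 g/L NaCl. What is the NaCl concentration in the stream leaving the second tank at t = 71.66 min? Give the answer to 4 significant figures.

2.984 g/L

Each tank obeys Vᵢ dCᵢ/dt = Q(Cᵢ₋₁ − Cᵢ), so τᵢ = Vᵢ/Q.
τ₁ = 27.14/0.7733 = 35.0963 min; τ₂ = 23.16/0.7733 = 29.9496 min.
Solving the cascade with C₁(0)=C₂(0)=0 gives C₂(t) = C_in[1 − (τ₁ e^(−t/τ₁) − τ₂ e^(−t/τ₂))/(τ₁ − τ₂)].
At t = 71.66: e^(−t/τ₁) = 0.129794, e^(−t/τ₂) = 0.0913836.
C₂ = 4.614·[1 − (35.0963·0.129794 − 29.9496·0.0913836)/(5.14677)] = 4.614·0.646694 = 2.98385 g/L.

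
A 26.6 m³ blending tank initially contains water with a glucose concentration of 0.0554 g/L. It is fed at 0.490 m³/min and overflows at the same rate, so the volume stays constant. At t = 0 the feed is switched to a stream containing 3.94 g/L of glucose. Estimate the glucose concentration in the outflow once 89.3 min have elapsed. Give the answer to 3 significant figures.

Mass balance on the solute (V constant): V dC/dt = Q(C_in − C).
So dC/dt = (C_in − C)/τ with τ = V/Q = 26.6/0.490 = 54.286 min.
This is linear first-order; C(t) = C_in + (C₀ − C_in) e^(−t/τ).
C(89.3) = 3.94 + (0.0554 − 3.94)·e^(−89.3/54.286) = 3.94 + (-3.8846)·0.19301 = 3.1902 g/L.

3.19 g/L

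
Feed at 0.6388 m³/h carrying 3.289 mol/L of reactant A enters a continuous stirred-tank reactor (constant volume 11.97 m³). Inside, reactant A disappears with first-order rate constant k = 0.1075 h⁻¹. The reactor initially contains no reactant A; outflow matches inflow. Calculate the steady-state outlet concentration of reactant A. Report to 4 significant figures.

1.091 mol/L

Species balance: V dC/dt = Q C_in − Q C − k V C.
At steady state: 0 = Q C_in − (Q + kV) C_ss, so C_ss = Q C_in/(Q + kV).
C_ss = 0.6388·3.289/(0.6388 + 0.1075·11.97) = 2.10101/1.92558 = 1.09111 mol/L.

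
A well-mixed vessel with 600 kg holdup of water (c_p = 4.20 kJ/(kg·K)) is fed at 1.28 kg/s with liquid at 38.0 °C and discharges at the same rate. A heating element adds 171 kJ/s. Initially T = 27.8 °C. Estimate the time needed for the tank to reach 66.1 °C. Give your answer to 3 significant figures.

M c_p dT/dt = ṁ c_p (T_in − T) + Q̇.
τ = M/ṁ = 468.75 s; T_ss = T_in + Q̇/(ṁ c_p) = 69.808 °C.
T(t) = T_ss + (T₀ − T_ss) e^(−t/τ). Set T = 66.1:
e^(−t/τ) = (66.1 − 69.808)/(27.8 − 69.808) = 0.088270
t = −468.75 · ln(0.088270) = 1137.8 s.

1140 s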